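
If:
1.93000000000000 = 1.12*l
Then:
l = 1.72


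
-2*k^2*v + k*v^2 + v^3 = v*(-k + v)*(2*k + v)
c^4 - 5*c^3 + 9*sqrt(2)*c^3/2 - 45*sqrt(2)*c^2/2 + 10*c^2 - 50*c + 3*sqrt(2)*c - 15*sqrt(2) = (c - 5)*(c + sqrt(2)/2)*(c + sqrt(2))*(c + 3*sqrt(2))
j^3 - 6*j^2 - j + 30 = (j - 5)*(j - 3)*(j + 2)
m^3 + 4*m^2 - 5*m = m*(m - 1)*(m + 5)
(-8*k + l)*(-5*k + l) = 40*k^2 - 13*k*l + l^2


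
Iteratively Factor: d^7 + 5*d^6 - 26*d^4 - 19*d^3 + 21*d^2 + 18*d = (d + 3)*(d^6 + 2*d^5 - 6*d^4 - 8*d^3 + 5*d^2 + 6*d) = (d - 2)*(d + 3)*(d^5 + 4*d^4 + 2*d^3 - 4*d^2 - 3*d) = d*(d - 2)*(d + 3)*(d^4 + 4*d^3 + 2*d^2 - 4*d - 3) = d*(d - 2)*(d - 1)*(d + 3)*(d^3 + 5*d^2 + 7*d + 3) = d*(d - 2)*(d - 1)*(d + 1)*(d + 3)*(d^2 + 4*d + 3) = d*(d - 2)*(d - 1)*(d + 1)^2*(d + 3)*(d + 3)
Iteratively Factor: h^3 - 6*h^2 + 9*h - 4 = (h - 1)*(h^2 - 5*h + 4) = (h - 1)^2*(h - 4)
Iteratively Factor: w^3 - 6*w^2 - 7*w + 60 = (w - 4)*(w^2 - 2*w - 15) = (w - 4)*(w + 3)*(w - 5)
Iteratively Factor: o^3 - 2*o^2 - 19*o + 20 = (o + 4)*(o^2 - 6*o + 5) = (o - 5)*(o + 4)*(o - 1)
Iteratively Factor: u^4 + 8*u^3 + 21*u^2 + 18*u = (u + 3)*(u^3 + 5*u^2 + 6*u) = (u + 2)*(u + 3)*(u^2 + 3*u) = (u + 2)*(u + 3)^2*(u)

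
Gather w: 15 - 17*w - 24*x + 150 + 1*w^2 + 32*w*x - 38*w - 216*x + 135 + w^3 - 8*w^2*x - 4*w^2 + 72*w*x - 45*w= w^3 + w^2*(-8*x - 3) + w*(104*x - 100) - 240*x + 300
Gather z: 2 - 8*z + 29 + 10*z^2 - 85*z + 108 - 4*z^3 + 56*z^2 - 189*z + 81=-4*z^3 + 66*z^2 - 282*z + 220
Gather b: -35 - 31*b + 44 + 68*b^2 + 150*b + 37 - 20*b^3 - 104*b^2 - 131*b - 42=-20*b^3 - 36*b^2 - 12*b + 4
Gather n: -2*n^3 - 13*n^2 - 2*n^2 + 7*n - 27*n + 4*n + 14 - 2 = -2*n^3 - 15*n^2 - 16*n + 12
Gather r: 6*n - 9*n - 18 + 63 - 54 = -3*n - 9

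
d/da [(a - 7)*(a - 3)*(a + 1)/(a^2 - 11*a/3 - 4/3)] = 3*(3*a^4 - 22*a^3 + 54*a^2 - 54*a + 187)/(9*a^4 - 66*a^3 + 97*a^2 + 88*a + 16)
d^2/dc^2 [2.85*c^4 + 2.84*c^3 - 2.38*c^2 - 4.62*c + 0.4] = 34.2*c^2 + 17.04*c - 4.76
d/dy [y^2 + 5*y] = 2*y + 5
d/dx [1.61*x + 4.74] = 1.61000000000000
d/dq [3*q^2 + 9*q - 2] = 6*q + 9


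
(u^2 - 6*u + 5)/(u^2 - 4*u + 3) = (u - 5)/(u - 3)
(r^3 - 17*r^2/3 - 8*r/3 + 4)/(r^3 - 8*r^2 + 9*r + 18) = (r - 2/3)/(r - 3)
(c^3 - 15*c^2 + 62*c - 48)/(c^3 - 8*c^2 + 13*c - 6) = (c - 8)/(c - 1)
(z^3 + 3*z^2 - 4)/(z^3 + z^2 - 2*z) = (z + 2)/z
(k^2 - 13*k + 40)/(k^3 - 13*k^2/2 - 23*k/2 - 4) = 2*(k - 5)/(2*k^2 + 3*k + 1)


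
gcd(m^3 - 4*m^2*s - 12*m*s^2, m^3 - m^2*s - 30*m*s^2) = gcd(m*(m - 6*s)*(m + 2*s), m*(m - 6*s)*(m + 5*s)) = -m^2 + 6*m*s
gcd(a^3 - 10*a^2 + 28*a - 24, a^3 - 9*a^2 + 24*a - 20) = a^2 - 4*a + 4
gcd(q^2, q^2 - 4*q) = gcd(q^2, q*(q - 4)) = q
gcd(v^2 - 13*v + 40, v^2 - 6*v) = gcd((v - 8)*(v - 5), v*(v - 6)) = 1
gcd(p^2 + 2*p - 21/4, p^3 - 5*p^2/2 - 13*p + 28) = p + 7/2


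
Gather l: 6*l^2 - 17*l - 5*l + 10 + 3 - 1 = 6*l^2 - 22*l + 12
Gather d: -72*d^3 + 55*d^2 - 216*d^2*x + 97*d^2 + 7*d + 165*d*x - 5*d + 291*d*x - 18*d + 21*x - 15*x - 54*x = -72*d^3 + d^2*(152 - 216*x) + d*(456*x - 16) - 48*x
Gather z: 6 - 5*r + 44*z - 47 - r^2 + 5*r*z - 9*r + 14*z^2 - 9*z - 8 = -r^2 - 14*r + 14*z^2 + z*(5*r + 35) - 49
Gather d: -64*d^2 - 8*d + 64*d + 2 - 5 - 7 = -64*d^2 + 56*d - 10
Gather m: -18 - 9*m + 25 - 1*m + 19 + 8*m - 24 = 2 - 2*m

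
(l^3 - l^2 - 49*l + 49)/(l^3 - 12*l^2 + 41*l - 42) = (l^2 + 6*l - 7)/(l^2 - 5*l + 6)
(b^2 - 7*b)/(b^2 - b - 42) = b/(b + 6)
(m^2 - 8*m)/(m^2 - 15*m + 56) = m/(m - 7)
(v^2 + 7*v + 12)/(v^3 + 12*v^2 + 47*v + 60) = 1/(v + 5)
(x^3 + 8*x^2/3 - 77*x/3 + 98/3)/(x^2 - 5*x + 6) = (3*x^2 + 14*x - 49)/(3*(x - 3))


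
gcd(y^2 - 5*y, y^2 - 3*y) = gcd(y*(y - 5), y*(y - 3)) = y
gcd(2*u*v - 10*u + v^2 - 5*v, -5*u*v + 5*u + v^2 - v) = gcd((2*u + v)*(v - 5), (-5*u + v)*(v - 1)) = 1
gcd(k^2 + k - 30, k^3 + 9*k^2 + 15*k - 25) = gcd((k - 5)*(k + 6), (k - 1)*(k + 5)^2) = 1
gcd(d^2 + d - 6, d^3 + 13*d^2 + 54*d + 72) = d + 3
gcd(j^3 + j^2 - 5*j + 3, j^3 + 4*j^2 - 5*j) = j - 1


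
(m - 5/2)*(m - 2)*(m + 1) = m^3 - 7*m^2/2 + m/2 + 5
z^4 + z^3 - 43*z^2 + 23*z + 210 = (z - 5)*(z - 3)*(z + 2)*(z + 7)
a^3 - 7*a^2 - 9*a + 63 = (a - 7)*(a - 3)*(a + 3)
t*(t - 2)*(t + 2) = t^3 - 4*t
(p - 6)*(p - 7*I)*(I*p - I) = I*p^3 + 7*p^2 - 7*I*p^2 - 49*p + 6*I*p + 42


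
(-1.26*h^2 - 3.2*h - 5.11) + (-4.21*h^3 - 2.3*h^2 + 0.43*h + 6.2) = -4.21*h^3 - 3.56*h^2 - 2.77*h + 1.09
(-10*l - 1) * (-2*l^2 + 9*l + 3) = 20*l^3 - 88*l^2 - 39*l - 3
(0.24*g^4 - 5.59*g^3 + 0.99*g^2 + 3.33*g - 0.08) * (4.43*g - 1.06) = 1.0632*g^5 - 25.0181*g^4 + 10.3111*g^3 + 13.7025*g^2 - 3.8842*g + 0.0848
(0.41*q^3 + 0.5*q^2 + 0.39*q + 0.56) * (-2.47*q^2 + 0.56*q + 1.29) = -1.0127*q^5 - 1.0054*q^4 - 0.1544*q^3 - 0.5198*q^2 + 0.8167*q + 0.7224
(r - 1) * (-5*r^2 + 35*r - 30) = -5*r^3 + 40*r^2 - 65*r + 30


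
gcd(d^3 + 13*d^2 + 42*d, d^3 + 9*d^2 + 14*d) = d^2 + 7*d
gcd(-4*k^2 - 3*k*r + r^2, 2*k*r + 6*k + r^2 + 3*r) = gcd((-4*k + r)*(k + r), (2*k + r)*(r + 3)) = 1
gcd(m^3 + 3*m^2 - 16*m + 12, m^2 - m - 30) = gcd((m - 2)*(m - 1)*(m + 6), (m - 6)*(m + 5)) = 1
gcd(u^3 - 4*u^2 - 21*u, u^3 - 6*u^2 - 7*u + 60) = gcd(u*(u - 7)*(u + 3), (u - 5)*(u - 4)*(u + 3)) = u + 3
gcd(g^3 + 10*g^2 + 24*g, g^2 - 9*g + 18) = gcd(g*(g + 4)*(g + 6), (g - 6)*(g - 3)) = 1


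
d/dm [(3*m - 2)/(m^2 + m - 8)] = (3*m^2 + 3*m - (2*m + 1)*(3*m - 2) - 24)/(m^2 + m - 8)^2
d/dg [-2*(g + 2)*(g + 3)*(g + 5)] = -6*g^2 - 40*g - 62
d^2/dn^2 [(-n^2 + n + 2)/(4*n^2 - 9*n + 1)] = 4*(-10*n^3 + 54*n^2 - 114*n + 81)/(64*n^6 - 432*n^5 + 1020*n^4 - 945*n^3 + 255*n^2 - 27*n + 1)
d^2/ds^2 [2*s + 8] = 0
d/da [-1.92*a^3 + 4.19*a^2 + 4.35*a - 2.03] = -5.76*a^2 + 8.38*a + 4.35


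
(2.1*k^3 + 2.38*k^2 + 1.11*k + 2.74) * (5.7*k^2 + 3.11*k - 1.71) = 11.97*k^5 + 20.097*k^4 + 10.1378*k^3 + 15.0003*k^2 + 6.6233*k - 4.6854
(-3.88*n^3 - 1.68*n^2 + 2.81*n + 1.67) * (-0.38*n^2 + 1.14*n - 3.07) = 1.4744*n^5 - 3.7848*n^4 + 8.9286*n^3 + 7.7264*n^2 - 6.7229*n - 5.1269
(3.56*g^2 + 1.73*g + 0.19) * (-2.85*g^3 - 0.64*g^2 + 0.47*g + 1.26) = -10.146*g^5 - 7.2089*g^4 + 0.0245000000000002*g^3 + 5.1771*g^2 + 2.2691*g + 0.2394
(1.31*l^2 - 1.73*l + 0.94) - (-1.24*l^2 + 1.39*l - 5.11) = 2.55*l^2 - 3.12*l + 6.05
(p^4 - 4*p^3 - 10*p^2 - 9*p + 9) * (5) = 5*p^4 - 20*p^3 - 50*p^2 - 45*p + 45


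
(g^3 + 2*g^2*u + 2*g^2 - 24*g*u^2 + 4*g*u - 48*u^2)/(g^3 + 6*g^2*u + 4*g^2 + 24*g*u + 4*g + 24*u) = (g - 4*u)/(g + 2)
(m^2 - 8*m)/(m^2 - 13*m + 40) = m/(m - 5)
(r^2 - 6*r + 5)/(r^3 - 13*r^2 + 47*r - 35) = 1/(r - 7)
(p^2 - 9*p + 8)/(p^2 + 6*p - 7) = (p - 8)/(p + 7)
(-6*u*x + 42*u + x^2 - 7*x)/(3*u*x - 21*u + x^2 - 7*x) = (-6*u + x)/(3*u + x)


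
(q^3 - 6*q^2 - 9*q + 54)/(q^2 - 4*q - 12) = (q^2 - 9)/(q + 2)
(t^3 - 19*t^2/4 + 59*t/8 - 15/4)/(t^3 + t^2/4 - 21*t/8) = (4*t^2 - 13*t + 10)/(t*(4*t + 7))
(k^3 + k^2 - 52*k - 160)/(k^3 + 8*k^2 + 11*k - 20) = (k - 8)/(k - 1)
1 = 1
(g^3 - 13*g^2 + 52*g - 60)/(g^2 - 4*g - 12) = (g^2 - 7*g + 10)/(g + 2)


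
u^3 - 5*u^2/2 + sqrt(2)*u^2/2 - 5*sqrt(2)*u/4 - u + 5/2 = (u - 5/2)*(u - sqrt(2)/2)*(u + sqrt(2))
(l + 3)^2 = l^2 + 6*l + 9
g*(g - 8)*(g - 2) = g^3 - 10*g^2 + 16*g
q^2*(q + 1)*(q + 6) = q^4 + 7*q^3 + 6*q^2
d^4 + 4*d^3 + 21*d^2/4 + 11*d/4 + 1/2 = (d + 1/2)^2*(d + 1)*(d + 2)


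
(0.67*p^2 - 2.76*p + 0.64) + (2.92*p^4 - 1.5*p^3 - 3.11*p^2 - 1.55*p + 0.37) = 2.92*p^4 - 1.5*p^3 - 2.44*p^2 - 4.31*p + 1.01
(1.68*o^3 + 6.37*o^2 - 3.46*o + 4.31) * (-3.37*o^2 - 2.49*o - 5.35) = -5.6616*o^5 - 25.6501*o^4 - 13.1891*o^3 - 39.9888*o^2 + 7.7791*o - 23.0585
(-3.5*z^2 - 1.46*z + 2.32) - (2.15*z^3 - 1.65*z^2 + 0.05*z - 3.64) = -2.15*z^3 - 1.85*z^2 - 1.51*z + 5.96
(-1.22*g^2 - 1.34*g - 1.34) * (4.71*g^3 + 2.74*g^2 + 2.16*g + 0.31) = -5.7462*g^5 - 9.6542*g^4 - 12.6182*g^3 - 6.9442*g^2 - 3.3098*g - 0.4154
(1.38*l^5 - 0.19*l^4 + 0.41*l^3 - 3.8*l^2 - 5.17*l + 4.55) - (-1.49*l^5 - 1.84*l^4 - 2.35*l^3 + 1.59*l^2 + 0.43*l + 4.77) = 2.87*l^5 + 1.65*l^4 + 2.76*l^3 - 5.39*l^2 - 5.6*l - 0.22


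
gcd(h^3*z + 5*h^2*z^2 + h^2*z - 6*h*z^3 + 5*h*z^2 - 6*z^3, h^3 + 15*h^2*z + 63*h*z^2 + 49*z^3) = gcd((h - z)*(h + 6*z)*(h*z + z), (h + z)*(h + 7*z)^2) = 1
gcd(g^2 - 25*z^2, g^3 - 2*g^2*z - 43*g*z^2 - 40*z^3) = g + 5*z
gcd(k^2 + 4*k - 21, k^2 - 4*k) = 1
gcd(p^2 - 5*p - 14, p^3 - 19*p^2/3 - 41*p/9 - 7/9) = p - 7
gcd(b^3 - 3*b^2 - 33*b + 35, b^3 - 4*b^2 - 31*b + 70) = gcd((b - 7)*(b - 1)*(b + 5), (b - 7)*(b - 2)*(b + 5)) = b^2 - 2*b - 35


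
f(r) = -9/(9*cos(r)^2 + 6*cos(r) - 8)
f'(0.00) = 0.00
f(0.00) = -1.29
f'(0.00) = 0.00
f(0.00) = -1.29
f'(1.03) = -18.46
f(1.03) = 3.56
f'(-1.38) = 1.95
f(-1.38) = 1.38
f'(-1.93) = -0.03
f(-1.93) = 1.00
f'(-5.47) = -862.47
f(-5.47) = -24.12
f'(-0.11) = 0.50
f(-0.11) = -1.31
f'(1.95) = 0.07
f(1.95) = 1.00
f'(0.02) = -0.09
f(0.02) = -1.29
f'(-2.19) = -0.46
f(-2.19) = 1.07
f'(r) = -9*(18*sin(r)*cos(r) + 6*sin(r))/(9*cos(r)^2 + 6*cos(r) - 8)^2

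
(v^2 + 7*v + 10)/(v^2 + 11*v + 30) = (v + 2)/(v + 6)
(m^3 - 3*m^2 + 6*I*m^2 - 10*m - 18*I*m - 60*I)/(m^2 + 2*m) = m - 5 + 6*I - 30*I/m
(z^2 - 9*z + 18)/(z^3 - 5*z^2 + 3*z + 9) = (z - 6)/(z^2 - 2*z - 3)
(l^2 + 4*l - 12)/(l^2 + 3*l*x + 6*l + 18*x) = (l - 2)/(l + 3*x)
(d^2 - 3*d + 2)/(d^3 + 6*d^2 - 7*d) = (d - 2)/(d*(d + 7))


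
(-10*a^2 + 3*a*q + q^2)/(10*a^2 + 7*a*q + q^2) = (-2*a + q)/(2*a + q)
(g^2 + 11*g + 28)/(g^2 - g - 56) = (g + 4)/(g - 8)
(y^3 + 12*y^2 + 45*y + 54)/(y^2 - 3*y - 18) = (y^2 + 9*y + 18)/(y - 6)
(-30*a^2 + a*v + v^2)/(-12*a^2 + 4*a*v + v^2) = (-5*a + v)/(-2*a + v)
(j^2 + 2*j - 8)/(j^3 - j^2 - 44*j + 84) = (j + 4)/(j^2 + j - 42)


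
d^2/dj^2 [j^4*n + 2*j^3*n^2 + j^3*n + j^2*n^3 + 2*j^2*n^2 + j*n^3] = 2*n*(6*j^2 + 6*j*n + 3*j + n^2 + 2*n)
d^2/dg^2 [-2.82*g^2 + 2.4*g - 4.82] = -5.64000000000000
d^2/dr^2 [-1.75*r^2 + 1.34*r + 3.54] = -3.50000000000000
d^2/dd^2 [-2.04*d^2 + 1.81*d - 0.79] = -4.08000000000000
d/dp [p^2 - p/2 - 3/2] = 2*p - 1/2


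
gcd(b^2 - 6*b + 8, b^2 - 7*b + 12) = b - 4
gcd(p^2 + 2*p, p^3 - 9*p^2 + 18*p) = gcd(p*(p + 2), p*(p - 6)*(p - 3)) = p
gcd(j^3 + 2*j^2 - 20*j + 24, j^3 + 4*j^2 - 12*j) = j^2 + 4*j - 12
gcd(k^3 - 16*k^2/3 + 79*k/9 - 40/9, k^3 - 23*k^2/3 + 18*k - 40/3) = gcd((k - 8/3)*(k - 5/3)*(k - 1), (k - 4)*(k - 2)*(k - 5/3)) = k - 5/3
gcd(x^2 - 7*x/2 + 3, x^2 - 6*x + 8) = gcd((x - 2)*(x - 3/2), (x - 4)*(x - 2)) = x - 2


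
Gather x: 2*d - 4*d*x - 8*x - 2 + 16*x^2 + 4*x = 2*d + 16*x^2 + x*(-4*d - 4) - 2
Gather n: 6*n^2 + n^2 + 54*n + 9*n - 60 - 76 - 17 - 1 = 7*n^2 + 63*n - 154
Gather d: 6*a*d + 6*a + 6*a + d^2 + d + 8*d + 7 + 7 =12*a + d^2 + d*(6*a + 9) + 14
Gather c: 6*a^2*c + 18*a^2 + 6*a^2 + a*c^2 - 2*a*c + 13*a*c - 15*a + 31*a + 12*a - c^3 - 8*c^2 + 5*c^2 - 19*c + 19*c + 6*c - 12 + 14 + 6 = 24*a^2 + 28*a - c^3 + c^2*(a - 3) + c*(6*a^2 + 11*a + 6) + 8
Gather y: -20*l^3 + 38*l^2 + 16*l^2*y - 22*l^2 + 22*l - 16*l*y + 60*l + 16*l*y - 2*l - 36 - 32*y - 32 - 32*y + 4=-20*l^3 + 16*l^2 + 80*l + y*(16*l^2 - 64) - 64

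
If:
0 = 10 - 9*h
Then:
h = 10/9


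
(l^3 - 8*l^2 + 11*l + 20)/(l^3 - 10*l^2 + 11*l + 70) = (l^2 - 3*l - 4)/(l^2 - 5*l - 14)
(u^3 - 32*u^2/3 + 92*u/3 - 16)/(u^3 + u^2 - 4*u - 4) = (u^3 - 32*u^2/3 + 92*u/3 - 16)/(u^3 + u^2 - 4*u - 4)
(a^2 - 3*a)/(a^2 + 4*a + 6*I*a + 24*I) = a*(a - 3)/(a^2 + 4*a + 6*I*a + 24*I)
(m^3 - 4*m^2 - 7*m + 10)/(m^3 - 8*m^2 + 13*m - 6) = (m^2 - 3*m - 10)/(m^2 - 7*m + 6)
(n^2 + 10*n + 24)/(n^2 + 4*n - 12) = (n + 4)/(n - 2)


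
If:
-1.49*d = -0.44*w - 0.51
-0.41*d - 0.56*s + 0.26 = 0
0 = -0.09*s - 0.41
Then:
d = 6.86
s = -4.56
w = 22.06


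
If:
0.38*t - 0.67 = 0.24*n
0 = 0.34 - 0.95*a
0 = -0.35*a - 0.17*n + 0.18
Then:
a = 0.36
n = 0.32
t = 1.97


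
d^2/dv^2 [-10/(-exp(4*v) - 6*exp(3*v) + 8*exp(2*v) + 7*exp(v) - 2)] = 10*((-16*exp(3*v) - 54*exp(2*v) + 32*exp(v) + 7)*(exp(4*v) + 6*exp(3*v) - 8*exp(2*v) - 7*exp(v) + 2) + 2*(4*exp(3*v) + 18*exp(2*v) - 16*exp(v) - 7)^2*exp(v))*exp(v)/(exp(4*v) + 6*exp(3*v) - 8*exp(2*v) - 7*exp(v) + 2)^3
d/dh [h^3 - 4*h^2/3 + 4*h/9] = 3*h^2 - 8*h/3 + 4/9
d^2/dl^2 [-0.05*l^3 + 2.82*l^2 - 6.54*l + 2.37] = 5.64 - 0.3*l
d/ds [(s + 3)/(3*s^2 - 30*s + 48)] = (s^2 - 10*s - 2*(s - 5)*(s + 3) + 16)/(3*(s^2 - 10*s + 16)^2)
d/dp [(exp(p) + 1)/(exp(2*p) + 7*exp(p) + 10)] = (-(exp(p) + 1)*(2*exp(p) + 7) + exp(2*p) + 7*exp(p) + 10)*exp(p)/(exp(2*p) + 7*exp(p) + 10)^2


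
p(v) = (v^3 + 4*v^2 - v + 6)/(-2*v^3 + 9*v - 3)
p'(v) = (6*v^2 - 9)*(v^3 + 4*v^2 - v + 6)/(-2*v^3 + 9*v - 3)^2 + (3*v^2 + 8*v - 1)/(-2*v^3 + 9*v - 3) = (8*v^4 + 14*v^3 + 63*v^2 - 24*v - 51)/(4*v^6 - 36*v^4 + 12*v^3 + 81*v^2 - 54*v + 9)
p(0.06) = -2.42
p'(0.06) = -8.62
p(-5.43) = -0.11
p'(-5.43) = 0.09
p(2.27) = -6.04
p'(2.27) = 16.74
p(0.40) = 13.36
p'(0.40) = -221.83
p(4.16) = -1.31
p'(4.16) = 0.36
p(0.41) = 11.47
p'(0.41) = -160.91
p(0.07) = -2.51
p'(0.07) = -9.32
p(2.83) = -2.53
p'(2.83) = 2.33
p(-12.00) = -0.34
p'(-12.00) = 0.01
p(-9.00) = -0.28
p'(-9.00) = 0.03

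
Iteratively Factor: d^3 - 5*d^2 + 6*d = (d)*(d^2 - 5*d + 6) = d*(d - 2)*(d - 3)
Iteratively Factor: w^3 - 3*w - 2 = (w + 1)*(w^2 - w - 2) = (w + 1)^2*(w - 2)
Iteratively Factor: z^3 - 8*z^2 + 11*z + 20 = (z + 1)*(z^2 - 9*z + 20) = (z - 4)*(z + 1)*(z - 5)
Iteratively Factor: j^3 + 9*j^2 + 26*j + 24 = (j + 2)*(j^2 + 7*j + 12) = (j + 2)*(j + 4)*(j + 3)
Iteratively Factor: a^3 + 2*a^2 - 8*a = (a + 4)*(a^2 - 2*a) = (a - 2)*(a + 4)*(a)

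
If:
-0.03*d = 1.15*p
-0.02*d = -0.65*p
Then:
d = 0.00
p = 0.00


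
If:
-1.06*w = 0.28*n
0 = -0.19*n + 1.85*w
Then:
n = 0.00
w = 0.00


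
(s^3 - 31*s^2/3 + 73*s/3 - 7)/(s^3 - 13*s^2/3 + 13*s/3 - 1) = (s - 7)/(s - 1)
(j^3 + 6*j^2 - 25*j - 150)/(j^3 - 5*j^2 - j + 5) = (j^2 + 11*j + 30)/(j^2 - 1)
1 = 1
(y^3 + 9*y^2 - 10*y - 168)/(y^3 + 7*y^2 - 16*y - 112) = (y + 6)/(y + 4)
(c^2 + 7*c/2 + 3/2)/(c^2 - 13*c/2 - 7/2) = (c + 3)/(c - 7)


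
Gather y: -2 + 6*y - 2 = 6*y - 4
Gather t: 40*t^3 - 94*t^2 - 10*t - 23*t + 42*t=40*t^3 - 94*t^2 + 9*t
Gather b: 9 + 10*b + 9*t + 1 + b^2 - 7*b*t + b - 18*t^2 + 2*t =b^2 + b*(11 - 7*t) - 18*t^2 + 11*t + 10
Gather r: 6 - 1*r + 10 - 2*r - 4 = 12 - 3*r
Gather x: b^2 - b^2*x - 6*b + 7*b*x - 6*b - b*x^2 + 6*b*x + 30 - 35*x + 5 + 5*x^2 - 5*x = b^2 - 12*b + x^2*(5 - b) + x*(-b^2 + 13*b - 40) + 35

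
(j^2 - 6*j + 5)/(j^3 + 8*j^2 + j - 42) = (j^2 - 6*j + 5)/(j^3 + 8*j^2 + j - 42)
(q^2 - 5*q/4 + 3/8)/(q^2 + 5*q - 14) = (8*q^2 - 10*q + 3)/(8*(q^2 + 5*q - 14))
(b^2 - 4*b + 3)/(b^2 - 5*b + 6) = (b - 1)/(b - 2)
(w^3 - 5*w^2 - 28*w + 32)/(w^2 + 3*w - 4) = w - 8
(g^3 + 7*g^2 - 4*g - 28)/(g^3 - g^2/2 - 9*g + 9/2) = 2*(g^3 + 7*g^2 - 4*g - 28)/(2*g^3 - g^2 - 18*g + 9)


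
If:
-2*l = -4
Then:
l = 2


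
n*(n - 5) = n^2 - 5*n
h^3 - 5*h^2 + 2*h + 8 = (h - 4)*(h - 2)*(h + 1)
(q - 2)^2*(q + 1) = q^3 - 3*q^2 + 4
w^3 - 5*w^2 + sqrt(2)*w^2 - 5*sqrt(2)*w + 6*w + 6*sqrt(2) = (w - 3)*(w - 2)*(w + sqrt(2))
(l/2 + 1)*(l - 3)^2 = l^3/2 - 2*l^2 - 3*l/2 + 9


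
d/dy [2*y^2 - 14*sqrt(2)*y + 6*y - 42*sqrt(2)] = 4*y - 14*sqrt(2) + 6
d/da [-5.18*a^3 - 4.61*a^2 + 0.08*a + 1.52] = -15.54*a^2 - 9.22*a + 0.08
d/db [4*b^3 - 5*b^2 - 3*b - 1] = 12*b^2 - 10*b - 3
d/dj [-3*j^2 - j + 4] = -6*j - 1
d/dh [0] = 0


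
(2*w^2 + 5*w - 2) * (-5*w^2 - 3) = -10*w^4 - 25*w^3 + 4*w^2 - 15*w + 6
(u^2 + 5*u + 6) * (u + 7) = u^3 + 12*u^2 + 41*u + 42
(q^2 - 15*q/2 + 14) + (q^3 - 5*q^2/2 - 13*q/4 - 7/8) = q^3 - 3*q^2/2 - 43*q/4 + 105/8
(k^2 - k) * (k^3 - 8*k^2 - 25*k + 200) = k^5 - 9*k^4 - 17*k^3 + 225*k^2 - 200*k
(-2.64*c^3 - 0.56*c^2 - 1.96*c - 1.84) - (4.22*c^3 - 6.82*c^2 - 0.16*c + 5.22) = -6.86*c^3 + 6.26*c^2 - 1.8*c - 7.06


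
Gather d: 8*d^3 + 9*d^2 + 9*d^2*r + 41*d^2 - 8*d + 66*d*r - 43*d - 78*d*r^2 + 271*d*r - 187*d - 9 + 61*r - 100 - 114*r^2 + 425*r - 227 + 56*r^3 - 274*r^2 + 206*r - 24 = 8*d^3 + d^2*(9*r + 50) + d*(-78*r^2 + 337*r - 238) + 56*r^3 - 388*r^2 + 692*r - 360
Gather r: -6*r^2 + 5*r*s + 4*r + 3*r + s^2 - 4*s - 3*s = -6*r^2 + r*(5*s + 7) + s^2 - 7*s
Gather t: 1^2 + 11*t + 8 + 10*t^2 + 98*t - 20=10*t^2 + 109*t - 11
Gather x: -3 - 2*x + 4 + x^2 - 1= x^2 - 2*x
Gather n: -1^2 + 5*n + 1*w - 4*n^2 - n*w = -4*n^2 + n*(5 - w) + w - 1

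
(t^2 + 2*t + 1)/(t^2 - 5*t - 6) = (t + 1)/(t - 6)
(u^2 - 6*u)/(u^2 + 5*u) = (u - 6)/(u + 5)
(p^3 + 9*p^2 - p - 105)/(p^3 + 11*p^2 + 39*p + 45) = (p^2 + 4*p - 21)/(p^2 + 6*p + 9)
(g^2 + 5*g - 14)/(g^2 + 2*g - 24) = (g^2 + 5*g - 14)/(g^2 + 2*g - 24)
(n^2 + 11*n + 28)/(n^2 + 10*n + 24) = (n + 7)/(n + 6)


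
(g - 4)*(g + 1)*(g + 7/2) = g^3 + g^2/2 - 29*g/2 - 14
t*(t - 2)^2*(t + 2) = t^4 - 2*t^3 - 4*t^2 + 8*t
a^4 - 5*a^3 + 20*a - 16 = (a - 4)*(a - 2)*(a - 1)*(a + 2)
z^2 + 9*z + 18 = (z + 3)*(z + 6)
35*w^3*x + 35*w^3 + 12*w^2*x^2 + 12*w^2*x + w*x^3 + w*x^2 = (5*w + x)*(7*w + x)*(w*x + w)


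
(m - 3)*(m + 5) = m^2 + 2*m - 15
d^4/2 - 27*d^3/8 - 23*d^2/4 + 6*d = d*(d/2 + 1)*(d - 8)*(d - 3/4)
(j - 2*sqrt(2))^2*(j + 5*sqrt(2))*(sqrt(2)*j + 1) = sqrt(2)*j^4 + 3*j^3 - 31*sqrt(2)*j^2 + 48*j + 40*sqrt(2)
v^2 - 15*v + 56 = (v - 8)*(v - 7)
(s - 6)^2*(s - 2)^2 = s^4 - 16*s^3 + 88*s^2 - 192*s + 144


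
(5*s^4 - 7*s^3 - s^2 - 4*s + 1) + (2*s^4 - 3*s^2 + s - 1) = 7*s^4 - 7*s^3 - 4*s^2 - 3*s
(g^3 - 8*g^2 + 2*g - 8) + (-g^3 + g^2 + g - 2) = -7*g^2 + 3*g - 10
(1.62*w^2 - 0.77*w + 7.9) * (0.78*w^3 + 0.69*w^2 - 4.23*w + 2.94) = 1.2636*w^5 + 0.5172*w^4 - 1.2219*w^3 + 13.4709*w^2 - 35.6808*w + 23.226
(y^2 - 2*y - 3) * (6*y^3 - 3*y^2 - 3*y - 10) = 6*y^5 - 15*y^4 - 15*y^3 + 5*y^2 + 29*y + 30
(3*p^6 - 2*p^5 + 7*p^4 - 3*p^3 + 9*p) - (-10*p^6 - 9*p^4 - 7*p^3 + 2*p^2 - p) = 13*p^6 - 2*p^5 + 16*p^4 + 4*p^3 - 2*p^2 + 10*p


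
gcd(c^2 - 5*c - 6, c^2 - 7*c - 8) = c + 1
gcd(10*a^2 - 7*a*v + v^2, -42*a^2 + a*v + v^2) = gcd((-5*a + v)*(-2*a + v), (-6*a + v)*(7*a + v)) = 1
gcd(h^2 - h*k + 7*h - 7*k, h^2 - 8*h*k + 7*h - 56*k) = h + 7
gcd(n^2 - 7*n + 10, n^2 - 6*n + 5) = n - 5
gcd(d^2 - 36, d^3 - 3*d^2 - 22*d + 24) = d - 6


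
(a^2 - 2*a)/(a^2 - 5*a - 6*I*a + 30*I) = a*(a - 2)/(a^2 - 5*a - 6*I*a + 30*I)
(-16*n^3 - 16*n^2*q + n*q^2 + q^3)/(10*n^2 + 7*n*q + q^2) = (-16*n^3 - 16*n^2*q + n*q^2 + q^3)/(10*n^2 + 7*n*q + q^2)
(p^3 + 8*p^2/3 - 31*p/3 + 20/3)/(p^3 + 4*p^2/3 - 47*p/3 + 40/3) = (3*p - 4)/(3*p - 8)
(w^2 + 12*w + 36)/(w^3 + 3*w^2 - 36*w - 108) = (w + 6)/(w^2 - 3*w - 18)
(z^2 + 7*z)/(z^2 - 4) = z*(z + 7)/(z^2 - 4)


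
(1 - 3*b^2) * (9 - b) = 3*b^3 - 27*b^2 - b + 9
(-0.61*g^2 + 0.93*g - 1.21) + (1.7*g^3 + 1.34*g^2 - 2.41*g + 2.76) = 1.7*g^3 + 0.73*g^2 - 1.48*g + 1.55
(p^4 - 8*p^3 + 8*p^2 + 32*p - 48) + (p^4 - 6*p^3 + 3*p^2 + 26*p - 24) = 2*p^4 - 14*p^3 + 11*p^2 + 58*p - 72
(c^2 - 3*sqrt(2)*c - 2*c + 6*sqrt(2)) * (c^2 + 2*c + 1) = c^4 - 3*sqrt(2)*c^3 - 3*c^2 - 2*c + 9*sqrt(2)*c + 6*sqrt(2)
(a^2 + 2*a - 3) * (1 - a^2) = -a^4 - 2*a^3 + 4*a^2 + 2*a - 3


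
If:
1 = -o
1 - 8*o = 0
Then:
No Solution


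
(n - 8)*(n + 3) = n^2 - 5*n - 24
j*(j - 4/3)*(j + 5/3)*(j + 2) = j^4 + 7*j^3/3 - 14*j^2/9 - 40*j/9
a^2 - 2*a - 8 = (a - 4)*(a + 2)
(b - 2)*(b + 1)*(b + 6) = b^3 + 5*b^2 - 8*b - 12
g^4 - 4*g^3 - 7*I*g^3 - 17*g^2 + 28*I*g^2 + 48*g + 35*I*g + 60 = (g - 5)*(g + 1)*(g - 4*I)*(g - 3*I)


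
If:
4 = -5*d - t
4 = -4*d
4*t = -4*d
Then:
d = -1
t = 1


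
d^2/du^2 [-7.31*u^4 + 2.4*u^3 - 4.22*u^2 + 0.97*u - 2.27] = -87.72*u^2 + 14.4*u - 8.44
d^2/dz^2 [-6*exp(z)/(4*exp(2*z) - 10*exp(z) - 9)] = (-96*exp(4*z) - 240*exp(3*z) - 1296*exp(2*z) + 540*exp(z) - 486)*exp(z)/(64*exp(6*z) - 480*exp(5*z) + 768*exp(4*z) + 1160*exp(3*z) - 1728*exp(2*z) - 2430*exp(z) - 729)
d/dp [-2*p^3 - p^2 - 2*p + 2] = -6*p^2 - 2*p - 2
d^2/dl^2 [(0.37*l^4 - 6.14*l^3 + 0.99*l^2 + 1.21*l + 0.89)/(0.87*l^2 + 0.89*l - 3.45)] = (0.560105999999999*l^6 + 1.71894599999999*l^5 - 4.904868*l^4 - 64.464184*l^3 + 187.835076*l^2 - 412.562448*l + 37.750168)/(0.658503*l^6 + 2.020923*l^5 - 5.766534*l^4 - 15.323041*l^3 + 22.86729*l^2 + 31.779675*l - 41.063625)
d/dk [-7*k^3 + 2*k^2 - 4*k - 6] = -21*k^2 + 4*k - 4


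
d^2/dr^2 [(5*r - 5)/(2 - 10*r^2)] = 25*(20*r^2*(1 - r) + (3*r - 1)*(5*r^2 - 1))/(5*r^2 - 1)^3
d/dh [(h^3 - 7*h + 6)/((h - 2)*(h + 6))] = (h^2 + 12*h + 15)/(h^2 + 12*h + 36)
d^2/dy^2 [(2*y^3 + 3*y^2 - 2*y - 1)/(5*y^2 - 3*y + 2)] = 2*(-7*y^3 - 201*y^2 + 129*y + 1)/(125*y^6 - 225*y^5 + 285*y^4 - 207*y^3 + 114*y^2 - 36*y + 8)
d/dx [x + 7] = 1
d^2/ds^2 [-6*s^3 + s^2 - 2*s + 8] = 2 - 36*s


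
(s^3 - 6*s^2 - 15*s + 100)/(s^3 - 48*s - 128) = (s^2 - 10*s + 25)/(s^2 - 4*s - 32)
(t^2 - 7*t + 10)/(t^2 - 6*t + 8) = (t - 5)/(t - 4)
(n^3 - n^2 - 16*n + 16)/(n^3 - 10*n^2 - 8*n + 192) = (n^2 - 5*n + 4)/(n^2 - 14*n + 48)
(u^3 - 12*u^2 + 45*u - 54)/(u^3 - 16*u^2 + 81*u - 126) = (u - 3)/(u - 7)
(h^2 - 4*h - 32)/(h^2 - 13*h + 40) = (h + 4)/(h - 5)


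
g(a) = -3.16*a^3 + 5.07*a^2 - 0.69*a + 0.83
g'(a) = -9.48*a^2 + 10.14*a - 0.69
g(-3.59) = 214.86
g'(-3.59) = -159.27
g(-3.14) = 150.82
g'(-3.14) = -126.00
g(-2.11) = 54.54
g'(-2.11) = -64.29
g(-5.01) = 528.92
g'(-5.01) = -289.44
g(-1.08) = 11.47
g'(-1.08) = -22.70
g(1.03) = 2.05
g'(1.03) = -0.30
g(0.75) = 1.83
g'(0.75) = 1.58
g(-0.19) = 1.17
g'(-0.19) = -2.96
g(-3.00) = 133.85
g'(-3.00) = -116.43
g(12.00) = -4737.85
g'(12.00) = -1244.13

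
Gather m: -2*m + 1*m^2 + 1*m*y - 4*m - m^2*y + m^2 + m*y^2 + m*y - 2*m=m^2*(2 - y) + m*(y^2 + 2*y - 8)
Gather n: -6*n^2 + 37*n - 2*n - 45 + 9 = -6*n^2 + 35*n - 36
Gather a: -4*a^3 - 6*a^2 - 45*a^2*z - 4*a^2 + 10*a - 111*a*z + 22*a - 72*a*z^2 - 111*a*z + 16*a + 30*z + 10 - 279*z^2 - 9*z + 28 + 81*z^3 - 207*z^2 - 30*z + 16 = -4*a^3 + a^2*(-45*z - 10) + a*(-72*z^2 - 222*z + 48) + 81*z^3 - 486*z^2 - 9*z + 54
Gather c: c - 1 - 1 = c - 2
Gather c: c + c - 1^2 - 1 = 2*c - 2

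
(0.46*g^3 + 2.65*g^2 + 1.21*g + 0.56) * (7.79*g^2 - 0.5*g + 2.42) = 3.5834*g^5 + 20.4135*g^4 + 9.2141*g^3 + 10.1704*g^2 + 2.6482*g + 1.3552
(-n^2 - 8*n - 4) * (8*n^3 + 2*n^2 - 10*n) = -8*n^5 - 66*n^4 - 38*n^3 + 72*n^2 + 40*n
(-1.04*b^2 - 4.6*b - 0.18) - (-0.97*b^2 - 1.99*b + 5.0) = -0.0700000000000001*b^2 - 2.61*b - 5.18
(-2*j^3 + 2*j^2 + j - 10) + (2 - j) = -2*j^3 + 2*j^2 - 8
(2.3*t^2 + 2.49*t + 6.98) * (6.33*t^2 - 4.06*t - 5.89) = 14.559*t^4 + 6.4237*t^3 + 20.527*t^2 - 43.0049*t - 41.1122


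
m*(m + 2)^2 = m^3 + 4*m^2 + 4*m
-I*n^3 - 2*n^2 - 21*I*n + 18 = (n - 6*I)*(n + 3*I)*(-I*n + 1)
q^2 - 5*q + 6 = (q - 3)*(q - 2)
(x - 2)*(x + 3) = x^2 + x - 6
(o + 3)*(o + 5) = o^2 + 8*o + 15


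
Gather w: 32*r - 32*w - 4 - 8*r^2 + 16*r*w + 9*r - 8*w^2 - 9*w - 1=-8*r^2 + 41*r - 8*w^2 + w*(16*r - 41) - 5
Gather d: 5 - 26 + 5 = -16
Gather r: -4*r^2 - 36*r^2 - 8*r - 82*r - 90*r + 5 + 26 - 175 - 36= -40*r^2 - 180*r - 180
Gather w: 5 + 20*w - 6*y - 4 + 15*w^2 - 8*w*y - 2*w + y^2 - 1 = 15*w^2 + w*(18 - 8*y) + y^2 - 6*y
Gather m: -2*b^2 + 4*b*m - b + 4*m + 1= -2*b^2 - b + m*(4*b + 4) + 1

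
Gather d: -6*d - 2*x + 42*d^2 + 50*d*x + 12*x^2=42*d^2 + d*(50*x - 6) + 12*x^2 - 2*x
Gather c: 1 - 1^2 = 0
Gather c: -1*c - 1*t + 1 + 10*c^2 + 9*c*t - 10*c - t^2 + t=10*c^2 + c*(9*t - 11) - t^2 + 1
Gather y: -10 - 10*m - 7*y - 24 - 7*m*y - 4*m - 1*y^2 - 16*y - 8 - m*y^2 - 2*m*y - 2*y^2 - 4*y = -14*m + y^2*(-m - 3) + y*(-9*m - 27) - 42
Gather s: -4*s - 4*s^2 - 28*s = -4*s^2 - 32*s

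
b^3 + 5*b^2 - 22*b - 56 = (b - 4)*(b + 2)*(b + 7)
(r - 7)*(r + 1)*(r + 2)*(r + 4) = r^4 - 35*r^2 - 90*r - 56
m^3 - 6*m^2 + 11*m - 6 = (m - 3)*(m - 2)*(m - 1)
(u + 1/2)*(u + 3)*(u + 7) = u^3 + 21*u^2/2 + 26*u + 21/2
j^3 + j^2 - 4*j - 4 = (j - 2)*(j + 1)*(j + 2)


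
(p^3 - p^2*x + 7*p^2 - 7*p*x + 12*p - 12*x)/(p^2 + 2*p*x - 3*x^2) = (p^2 + 7*p + 12)/(p + 3*x)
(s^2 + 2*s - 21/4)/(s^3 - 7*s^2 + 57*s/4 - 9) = (2*s + 7)/(2*s^2 - 11*s + 12)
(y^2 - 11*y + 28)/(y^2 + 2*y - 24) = (y - 7)/(y + 6)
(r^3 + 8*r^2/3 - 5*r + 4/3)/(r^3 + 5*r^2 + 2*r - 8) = (r - 1/3)/(r + 2)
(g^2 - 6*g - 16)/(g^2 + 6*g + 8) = (g - 8)/(g + 4)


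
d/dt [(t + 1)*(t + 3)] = 2*t + 4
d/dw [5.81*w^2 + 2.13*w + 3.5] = 11.62*w + 2.13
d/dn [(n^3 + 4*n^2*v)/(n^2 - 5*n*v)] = (n^2 - 10*n*v - 20*v^2)/(n^2 - 10*n*v + 25*v^2)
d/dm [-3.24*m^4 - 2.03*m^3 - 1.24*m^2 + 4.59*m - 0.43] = -12.96*m^3 - 6.09*m^2 - 2.48*m + 4.59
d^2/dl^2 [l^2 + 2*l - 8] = 2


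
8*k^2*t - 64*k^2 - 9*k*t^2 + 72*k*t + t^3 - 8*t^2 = (-8*k + t)*(-k + t)*(t - 8)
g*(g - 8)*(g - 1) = g^3 - 9*g^2 + 8*g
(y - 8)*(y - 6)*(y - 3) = y^3 - 17*y^2 + 90*y - 144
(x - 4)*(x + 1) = x^2 - 3*x - 4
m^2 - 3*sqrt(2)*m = m*(m - 3*sqrt(2))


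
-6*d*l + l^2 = l*(-6*d + l)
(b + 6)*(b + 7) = b^2 + 13*b + 42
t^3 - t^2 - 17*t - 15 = (t - 5)*(t + 1)*(t + 3)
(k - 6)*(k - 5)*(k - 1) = k^3 - 12*k^2 + 41*k - 30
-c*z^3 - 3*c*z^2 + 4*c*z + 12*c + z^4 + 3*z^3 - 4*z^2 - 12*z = (-c + z)*(z - 2)*(z + 2)*(z + 3)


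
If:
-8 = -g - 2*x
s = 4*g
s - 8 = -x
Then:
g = 8/7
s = 32/7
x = 24/7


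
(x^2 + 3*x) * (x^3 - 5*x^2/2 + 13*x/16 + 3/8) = x^5 + x^4/2 - 107*x^3/16 + 45*x^2/16 + 9*x/8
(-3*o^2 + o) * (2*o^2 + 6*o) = -6*o^4 - 16*o^3 + 6*o^2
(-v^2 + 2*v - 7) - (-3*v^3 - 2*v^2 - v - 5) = 3*v^3 + v^2 + 3*v - 2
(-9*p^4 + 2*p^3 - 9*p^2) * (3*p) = -27*p^5 + 6*p^4 - 27*p^3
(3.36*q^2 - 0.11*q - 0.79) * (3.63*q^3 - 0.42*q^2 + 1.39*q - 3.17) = 12.1968*q^5 - 1.8105*q^4 + 1.8489*q^3 - 10.4723*q^2 - 0.7494*q + 2.5043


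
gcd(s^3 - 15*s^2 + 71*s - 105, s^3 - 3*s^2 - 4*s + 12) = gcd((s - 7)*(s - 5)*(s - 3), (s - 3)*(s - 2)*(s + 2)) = s - 3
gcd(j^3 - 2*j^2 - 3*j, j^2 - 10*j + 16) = 1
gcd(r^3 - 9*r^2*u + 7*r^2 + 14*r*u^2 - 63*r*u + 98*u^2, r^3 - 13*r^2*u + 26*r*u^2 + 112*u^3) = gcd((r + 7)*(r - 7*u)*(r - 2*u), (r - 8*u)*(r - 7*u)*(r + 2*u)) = r - 7*u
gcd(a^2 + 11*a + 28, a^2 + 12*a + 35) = a + 7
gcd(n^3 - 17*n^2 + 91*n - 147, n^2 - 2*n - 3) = n - 3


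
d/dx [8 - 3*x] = -3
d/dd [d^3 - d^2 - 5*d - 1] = 3*d^2 - 2*d - 5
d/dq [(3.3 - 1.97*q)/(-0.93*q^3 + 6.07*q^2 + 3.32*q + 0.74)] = (-3.6642*q^3 + 21.1649*q^2 - 40.062*q - 12.4138)/(0.8649*q^6 - 11.2902*q^5 + 30.6697*q^4 + 38.9284*q^3 + 20.006*q^2 + 4.9136*q + 0.5476)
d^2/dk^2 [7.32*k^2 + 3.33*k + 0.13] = 14.6400000000000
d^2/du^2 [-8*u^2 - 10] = -16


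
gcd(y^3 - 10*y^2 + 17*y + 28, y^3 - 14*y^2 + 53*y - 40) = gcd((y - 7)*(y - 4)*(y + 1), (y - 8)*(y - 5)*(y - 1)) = 1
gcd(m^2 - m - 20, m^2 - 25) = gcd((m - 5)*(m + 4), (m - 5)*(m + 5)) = m - 5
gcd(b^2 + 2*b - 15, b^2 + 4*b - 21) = b - 3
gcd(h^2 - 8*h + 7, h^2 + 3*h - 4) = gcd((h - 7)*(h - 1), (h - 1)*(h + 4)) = h - 1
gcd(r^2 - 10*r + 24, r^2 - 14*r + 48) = r - 6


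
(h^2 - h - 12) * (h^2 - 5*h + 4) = h^4 - 6*h^3 - 3*h^2 + 56*h - 48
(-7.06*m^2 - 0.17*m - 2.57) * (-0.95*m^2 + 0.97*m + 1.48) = 6.707*m^4 - 6.6867*m^3 - 8.1722*m^2 - 2.7445*m - 3.8036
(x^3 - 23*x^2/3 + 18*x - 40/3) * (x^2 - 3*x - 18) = x^5 - 32*x^4/3 + 23*x^3 + 212*x^2/3 - 284*x + 240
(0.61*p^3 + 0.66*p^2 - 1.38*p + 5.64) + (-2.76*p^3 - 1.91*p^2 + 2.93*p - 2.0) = -2.15*p^3 - 1.25*p^2 + 1.55*p + 3.64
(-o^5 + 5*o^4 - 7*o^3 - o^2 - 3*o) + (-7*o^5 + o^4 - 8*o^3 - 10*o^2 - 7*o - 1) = -8*o^5 + 6*o^4 - 15*o^3 - 11*o^2 - 10*o - 1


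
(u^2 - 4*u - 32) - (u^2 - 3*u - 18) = -u - 14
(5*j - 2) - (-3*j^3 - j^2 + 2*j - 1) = 3*j^3 + j^2 + 3*j - 1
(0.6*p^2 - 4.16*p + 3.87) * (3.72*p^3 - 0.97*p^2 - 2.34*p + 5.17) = 2.232*p^5 - 16.0572*p^4 + 17.0276*p^3 + 9.0825*p^2 - 30.563*p + 20.0079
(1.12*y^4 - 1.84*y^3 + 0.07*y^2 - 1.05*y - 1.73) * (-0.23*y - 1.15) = -0.2576*y^5 - 0.8648*y^4 + 2.0999*y^3 + 0.161*y^2 + 1.6054*y + 1.9895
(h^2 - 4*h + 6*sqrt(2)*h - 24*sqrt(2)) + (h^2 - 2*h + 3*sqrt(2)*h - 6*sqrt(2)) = 2*h^2 - 6*h + 9*sqrt(2)*h - 30*sqrt(2)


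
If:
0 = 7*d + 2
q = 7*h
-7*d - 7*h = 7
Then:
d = -2/7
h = -5/7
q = -5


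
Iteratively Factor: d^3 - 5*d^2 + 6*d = (d - 3)*(d^2 - 2*d) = (d - 3)*(d - 2)*(d)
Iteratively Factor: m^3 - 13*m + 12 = (m - 3)*(m^2 + 3*m - 4) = (m - 3)*(m - 1)*(m + 4)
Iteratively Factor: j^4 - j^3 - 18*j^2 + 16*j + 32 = (j - 4)*(j^3 + 3*j^2 - 6*j - 8) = (j - 4)*(j + 4)*(j^2 - j - 2) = (j - 4)*(j - 2)*(j + 4)*(j + 1)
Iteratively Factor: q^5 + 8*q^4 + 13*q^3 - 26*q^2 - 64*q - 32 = (q - 2)*(q^4 + 10*q^3 + 33*q^2 + 40*q + 16) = (q - 2)*(q + 4)*(q^3 + 6*q^2 + 9*q + 4) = (q - 2)*(q + 4)^2*(q^2 + 2*q + 1) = (q - 2)*(q + 1)*(q + 4)^2*(q + 1)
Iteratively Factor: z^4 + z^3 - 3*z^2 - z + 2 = (z + 2)*(z^3 - z^2 - z + 1) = (z - 1)*(z + 2)*(z^2 - 1) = (z - 1)*(z + 1)*(z + 2)*(z - 1)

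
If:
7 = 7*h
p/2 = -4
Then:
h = 1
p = -8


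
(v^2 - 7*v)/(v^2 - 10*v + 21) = v/(v - 3)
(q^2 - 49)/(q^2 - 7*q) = (q + 7)/q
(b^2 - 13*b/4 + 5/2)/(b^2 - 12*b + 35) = (4*b^2 - 13*b + 10)/(4*(b^2 - 12*b + 35))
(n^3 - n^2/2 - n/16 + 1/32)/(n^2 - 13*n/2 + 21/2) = (32*n^3 - 16*n^2 - 2*n + 1)/(16*(2*n^2 - 13*n + 21))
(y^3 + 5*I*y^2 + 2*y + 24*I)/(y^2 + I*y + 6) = y + 4*I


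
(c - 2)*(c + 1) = c^2 - c - 2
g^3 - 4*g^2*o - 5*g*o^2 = g*(g - 5*o)*(g + o)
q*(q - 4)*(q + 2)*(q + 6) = q^4 + 4*q^3 - 20*q^2 - 48*q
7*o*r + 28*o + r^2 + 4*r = (7*o + r)*(r + 4)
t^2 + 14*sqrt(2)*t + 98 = (t + 7*sqrt(2))^2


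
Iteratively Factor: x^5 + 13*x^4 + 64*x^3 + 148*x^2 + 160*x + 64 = (x + 1)*(x^4 + 12*x^3 + 52*x^2 + 96*x + 64) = (x + 1)*(x + 4)*(x^3 + 8*x^2 + 20*x + 16) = (x + 1)*(x + 2)*(x + 4)*(x^2 + 6*x + 8) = (x + 1)*(x + 2)*(x + 4)^2*(x + 2)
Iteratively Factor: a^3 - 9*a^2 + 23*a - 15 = (a - 5)*(a^2 - 4*a + 3) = (a - 5)*(a - 1)*(a - 3)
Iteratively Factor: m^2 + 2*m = (m)*(m + 2)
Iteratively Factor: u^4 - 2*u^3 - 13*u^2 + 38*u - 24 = (u - 3)*(u^3 + u^2 - 10*u + 8) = (u - 3)*(u - 1)*(u^2 + 2*u - 8) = (u - 3)*(u - 2)*(u - 1)*(u + 4)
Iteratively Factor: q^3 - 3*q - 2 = (q + 1)*(q^2 - q - 2) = (q + 1)^2*(q - 2)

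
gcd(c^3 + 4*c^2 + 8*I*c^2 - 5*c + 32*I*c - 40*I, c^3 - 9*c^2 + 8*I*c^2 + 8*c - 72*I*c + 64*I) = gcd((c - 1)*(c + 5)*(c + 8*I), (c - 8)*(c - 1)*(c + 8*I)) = c^2 + c*(-1 + 8*I) - 8*I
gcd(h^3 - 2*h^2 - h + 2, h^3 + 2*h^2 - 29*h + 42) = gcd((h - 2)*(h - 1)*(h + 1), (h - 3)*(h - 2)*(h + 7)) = h - 2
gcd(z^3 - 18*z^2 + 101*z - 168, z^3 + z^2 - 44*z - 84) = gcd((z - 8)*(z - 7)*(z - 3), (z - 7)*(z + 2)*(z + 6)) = z - 7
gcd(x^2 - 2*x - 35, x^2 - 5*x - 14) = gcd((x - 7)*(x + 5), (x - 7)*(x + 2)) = x - 7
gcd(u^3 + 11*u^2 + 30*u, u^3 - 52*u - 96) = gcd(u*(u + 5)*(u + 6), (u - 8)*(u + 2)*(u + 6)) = u + 6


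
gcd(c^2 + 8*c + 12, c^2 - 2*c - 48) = c + 6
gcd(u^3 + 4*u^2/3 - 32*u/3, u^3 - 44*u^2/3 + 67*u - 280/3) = u - 8/3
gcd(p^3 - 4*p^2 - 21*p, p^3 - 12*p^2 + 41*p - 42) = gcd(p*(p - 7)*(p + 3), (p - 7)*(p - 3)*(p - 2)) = p - 7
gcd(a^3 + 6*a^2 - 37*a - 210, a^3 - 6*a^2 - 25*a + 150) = a^2 - a - 30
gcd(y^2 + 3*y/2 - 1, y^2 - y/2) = y - 1/2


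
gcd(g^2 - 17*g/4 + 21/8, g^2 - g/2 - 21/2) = g - 7/2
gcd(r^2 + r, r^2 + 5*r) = r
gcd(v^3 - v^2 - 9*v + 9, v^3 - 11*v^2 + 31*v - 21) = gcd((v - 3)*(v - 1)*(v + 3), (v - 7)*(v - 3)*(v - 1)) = v^2 - 4*v + 3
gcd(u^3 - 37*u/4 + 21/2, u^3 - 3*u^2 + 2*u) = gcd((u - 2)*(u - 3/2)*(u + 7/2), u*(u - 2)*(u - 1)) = u - 2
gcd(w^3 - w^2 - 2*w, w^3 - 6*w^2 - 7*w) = w^2 + w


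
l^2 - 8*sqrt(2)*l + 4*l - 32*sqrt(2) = (l + 4)*(l - 8*sqrt(2))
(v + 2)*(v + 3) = v^2 + 5*v + 6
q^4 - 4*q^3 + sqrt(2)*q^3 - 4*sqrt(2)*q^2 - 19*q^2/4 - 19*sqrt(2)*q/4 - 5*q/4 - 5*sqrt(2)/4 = (q - 5)*(q + 1/2)^2*(q + sqrt(2))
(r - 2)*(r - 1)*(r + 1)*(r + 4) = r^4 + 2*r^3 - 9*r^2 - 2*r + 8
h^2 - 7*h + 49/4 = (h - 7/2)^2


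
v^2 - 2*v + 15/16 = (v - 5/4)*(v - 3/4)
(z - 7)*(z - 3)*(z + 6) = z^3 - 4*z^2 - 39*z + 126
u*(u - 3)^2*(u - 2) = u^4 - 8*u^3 + 21*u^2 - 18*u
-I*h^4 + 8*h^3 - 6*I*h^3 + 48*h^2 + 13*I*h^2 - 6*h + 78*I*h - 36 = (h + 6)*(h + I)*(h + 6*I)*(-I*h + 1)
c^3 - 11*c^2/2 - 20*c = c*(c - 8)*(c + 5/2)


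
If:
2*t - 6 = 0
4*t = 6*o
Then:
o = 2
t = 3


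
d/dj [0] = 0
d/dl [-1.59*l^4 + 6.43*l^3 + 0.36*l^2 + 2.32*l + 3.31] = -6.36*l^3 + 19.29*l^2 + 0.72*l + 2.32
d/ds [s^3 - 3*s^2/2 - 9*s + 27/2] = 3*s^2 - 3*s - 9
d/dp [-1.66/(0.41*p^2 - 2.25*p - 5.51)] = (1.3612*p - 3.735)/(-0.41*p^2 + 2.25*p + 5.51)^2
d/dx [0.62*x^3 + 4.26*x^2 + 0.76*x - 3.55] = 1.86*x^2 + 8.52*x + 0.76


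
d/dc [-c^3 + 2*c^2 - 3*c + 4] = -3*c^2 + 4*c - 3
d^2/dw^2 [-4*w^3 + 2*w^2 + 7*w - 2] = 4 - 24*w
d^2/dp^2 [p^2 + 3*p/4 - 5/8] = 2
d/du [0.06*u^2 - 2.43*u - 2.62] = 0.12*u - 2.43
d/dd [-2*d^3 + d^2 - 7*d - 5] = -6*d^2 + 2*d - 7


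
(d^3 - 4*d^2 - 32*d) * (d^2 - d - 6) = d^5 - 5*d^4 - 34*d^3 + 56*d^2 + 192*d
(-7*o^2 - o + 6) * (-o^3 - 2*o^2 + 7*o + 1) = 7*o^5 + 15*o^4 - 53*o^3 - 26*o^2 + 41*o + 6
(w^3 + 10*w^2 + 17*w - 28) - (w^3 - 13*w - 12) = 10*w^2 + 30*w - 16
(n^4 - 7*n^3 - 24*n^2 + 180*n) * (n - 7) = n^5 - 14*n^4 + 25*n^3 + 348*n^2 - 1260*n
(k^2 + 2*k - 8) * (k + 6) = k^3 + 8*k^2 + 4*k - 48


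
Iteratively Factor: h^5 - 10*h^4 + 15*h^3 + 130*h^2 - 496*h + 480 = (h - 4)*(h^4 - 6*h^3 - 9*h^2 + 94*h - 120) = (h - 4)*(h + 4)*(h^3 - 10*h^2 + 31*h - 30) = (h - 4)*(h - 2)*(h + 4)*(h^2 - 8*h + 15) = (h - 5)*(h - 4)*(h - 2)*(h + 4)*(h - 3)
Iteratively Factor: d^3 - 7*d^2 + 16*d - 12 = (d - 2)*(d^2 - 5*d + 6) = (d - 3)*(d - 2)*(d - 2)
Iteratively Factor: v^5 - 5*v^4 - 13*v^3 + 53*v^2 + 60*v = (v + 1)*(v^4 - 6*v^3 - 7*v^2 + 60*v) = (v - 4)*(v + 1)*(v^3 - 2*v^2 - 15*v) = v*(v - 4)*(v + 1)*(v^2 - 2*v - 15) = v*(v - 5)*(v - 4)*(v + 1)*(v + 3)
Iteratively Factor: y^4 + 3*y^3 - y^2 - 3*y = (y + 1)*(y^3 + 2*y^2 - 3*y) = y*(y + 1)*(y^2 + 2*y - 3) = y*(y - 1)*(y + 1)*(y + 3)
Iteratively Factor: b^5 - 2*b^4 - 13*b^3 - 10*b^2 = (b + 2)*(b^4 - 4*b^3 - 5*b^2) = (b - 5)*(b + 2)*(b^3 + b^2) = (b - 5)*(b + 1)*(b + 2)*(b^2) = b*(b - 5)*(b + 1)*(b + 2)*(b)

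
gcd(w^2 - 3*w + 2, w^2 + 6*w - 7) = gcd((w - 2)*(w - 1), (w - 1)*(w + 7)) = w - 1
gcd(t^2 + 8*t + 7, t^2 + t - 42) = t + 7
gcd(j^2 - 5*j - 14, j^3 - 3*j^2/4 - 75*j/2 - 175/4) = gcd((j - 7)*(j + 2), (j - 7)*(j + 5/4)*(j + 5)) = j - 7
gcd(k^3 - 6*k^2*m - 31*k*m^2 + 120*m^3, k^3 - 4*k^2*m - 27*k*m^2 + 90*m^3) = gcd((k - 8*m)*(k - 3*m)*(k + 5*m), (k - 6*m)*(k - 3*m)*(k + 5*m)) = k^2 + 2*k*m - 15*m^2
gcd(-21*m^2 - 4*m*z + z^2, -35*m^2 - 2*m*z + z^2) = -7*m + z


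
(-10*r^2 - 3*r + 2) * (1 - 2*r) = 20*r^3 - 4*r^2 - 7*r + 2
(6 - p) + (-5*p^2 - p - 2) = -5*p^2 - 2*p + 4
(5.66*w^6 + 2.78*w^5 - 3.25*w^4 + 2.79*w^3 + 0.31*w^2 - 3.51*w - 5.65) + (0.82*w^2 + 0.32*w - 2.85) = 5.66*w^6 + 2.78*w^5 - 3.25*w^4 + 2.79*w^3 + 1.13*w^2 - 3.19*w - 8.5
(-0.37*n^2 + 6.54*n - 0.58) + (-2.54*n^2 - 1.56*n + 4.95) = -2.91*n^2 + 4.98*n + 4.37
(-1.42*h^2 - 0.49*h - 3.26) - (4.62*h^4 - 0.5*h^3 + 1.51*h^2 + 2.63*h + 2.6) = -4.62*h^4 + 0.5*h^3 - 2.93*h^2 - 3.12*h - 5.86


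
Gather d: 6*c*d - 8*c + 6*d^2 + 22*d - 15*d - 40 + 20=-8*c + 6*d^2 + d*(6*c + 7) - 20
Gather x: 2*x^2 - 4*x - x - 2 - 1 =2*x^2 - 5*x - 3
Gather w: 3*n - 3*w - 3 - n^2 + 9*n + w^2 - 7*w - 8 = -n^2 + 12*n + w^2 - 10*w - 11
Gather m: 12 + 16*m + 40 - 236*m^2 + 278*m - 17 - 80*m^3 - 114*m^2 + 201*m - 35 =-80*m^3 - 350*m^2 + 495*m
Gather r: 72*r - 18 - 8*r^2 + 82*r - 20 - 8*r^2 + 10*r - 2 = -16*r^2 + 164*r - 40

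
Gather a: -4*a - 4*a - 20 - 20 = -8*a - 40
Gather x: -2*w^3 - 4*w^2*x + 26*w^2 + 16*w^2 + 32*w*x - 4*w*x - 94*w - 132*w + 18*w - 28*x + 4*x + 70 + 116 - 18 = -2*w^3 + 42*w^2 - 208*w + x*(-4*w^2 + 28*w - 24) + 168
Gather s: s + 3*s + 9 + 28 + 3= 4*s + 40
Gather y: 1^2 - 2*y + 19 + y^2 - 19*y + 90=y^2 - 21*y + 110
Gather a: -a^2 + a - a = -a^2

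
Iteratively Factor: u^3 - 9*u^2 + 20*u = (u - 5)*(u^2 - 4*u) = (u - 5)*(u - 4)*(u)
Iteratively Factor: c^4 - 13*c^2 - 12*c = (c)*(c^3 - 13*c - 12) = c*(c + 3)*(c^2 - 3*c - 4) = c*(c + 1)*(c + 3)*(c - 4)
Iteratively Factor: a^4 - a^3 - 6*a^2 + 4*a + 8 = (a - 2)*(a^3 + a^2 - 4*a - 4) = (a - 2)^2*(a^2 + 3*a + 2) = (a - 2)^2*(a + 1)*(a + 2)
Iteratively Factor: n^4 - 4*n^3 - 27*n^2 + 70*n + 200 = (n + 4)*(n^3 - 8*n^2 + 5*n + 50) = (n + 2)*(n + 4)*(n^2 - 10*n + 25) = (n - 5)*(n + 2)*(n + 4)*(n - 5)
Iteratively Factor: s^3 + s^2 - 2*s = (s + 2)*(s^2 - s) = (s - 1)*(s + 2)*(s)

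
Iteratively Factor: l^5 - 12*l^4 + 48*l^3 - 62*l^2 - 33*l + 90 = (l - 3)*(l^4 - 9*l^3 + 21*l^2 + l - 30) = (l - 5)*(l - 3)*(l^3 - 4*l^2 + l + 6) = (l - 5)*(l - 3)^2*(l^2 - l - 2) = (l - 5)*(l - 3)^2*(l - 2)*(l + 1)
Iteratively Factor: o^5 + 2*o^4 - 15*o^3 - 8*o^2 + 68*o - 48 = (o - 1)*(o^4 + 3*o^3 - 12*o^2 - 20*o + 48) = (o - 1)*(o + 4)*(o^3 - o^2 - 8*o + 12) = (o - 2)*(o - 1)*(o + 4)*(o^2 + o - 6) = (o - 2)*(o - 1)*(o + 3)*(o + 4)*(o - 2)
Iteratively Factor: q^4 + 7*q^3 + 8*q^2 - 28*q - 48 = (q - 2)*(q^3 + 9*q^2 + 26*q + 24) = (q - 2)*(q + 2)*(q^2 + 7*q + 12) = (q - 2)*(q + 2)*(q + 3)*(q + 4)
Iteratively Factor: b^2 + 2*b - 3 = (b + 3)*(b - 1)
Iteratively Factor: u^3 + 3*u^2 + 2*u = (u)*(u^2 + 3*u + 2) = u*(u + 1)*(u + 2)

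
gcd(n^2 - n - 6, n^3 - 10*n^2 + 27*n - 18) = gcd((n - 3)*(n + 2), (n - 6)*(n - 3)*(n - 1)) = n - 3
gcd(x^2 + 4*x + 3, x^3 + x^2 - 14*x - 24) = x + 3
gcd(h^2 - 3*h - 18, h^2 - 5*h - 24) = h + 3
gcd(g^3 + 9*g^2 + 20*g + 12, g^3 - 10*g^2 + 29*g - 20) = 1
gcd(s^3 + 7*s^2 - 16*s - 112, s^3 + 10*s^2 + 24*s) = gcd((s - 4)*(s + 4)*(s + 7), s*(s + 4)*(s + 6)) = s + 4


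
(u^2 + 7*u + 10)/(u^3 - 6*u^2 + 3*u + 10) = (u^2 + 7*u + 10)/(u^3 - 6*u^2 + 3*u + 10)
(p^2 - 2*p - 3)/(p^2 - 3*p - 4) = (p - 3)/(p - 4)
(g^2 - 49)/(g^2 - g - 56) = (g - 7)/(g - 8)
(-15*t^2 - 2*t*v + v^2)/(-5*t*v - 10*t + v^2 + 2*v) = (3*t + v)/(v + 2)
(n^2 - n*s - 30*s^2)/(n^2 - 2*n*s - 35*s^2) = (-n + 6*s)/(-n + 7*s)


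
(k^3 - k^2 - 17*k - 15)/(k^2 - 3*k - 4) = (k^2 - 2*k - 15)/(k - 4)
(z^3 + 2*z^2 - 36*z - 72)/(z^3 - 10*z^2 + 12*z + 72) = (z + 6)/(z - 6)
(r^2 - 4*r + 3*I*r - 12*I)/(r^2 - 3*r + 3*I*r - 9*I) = (r - 4)/(r - 3)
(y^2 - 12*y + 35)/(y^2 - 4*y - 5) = (y - 7)/(y + 1)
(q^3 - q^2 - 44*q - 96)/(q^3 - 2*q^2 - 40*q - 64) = (q + 3)/(q + 2)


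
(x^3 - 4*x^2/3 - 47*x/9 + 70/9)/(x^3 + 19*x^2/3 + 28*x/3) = (3*x^2 - 11*x + 10)/(3*x*(x + 4))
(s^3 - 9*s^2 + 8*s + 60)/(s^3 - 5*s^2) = 1 - 4/s - 12/s^2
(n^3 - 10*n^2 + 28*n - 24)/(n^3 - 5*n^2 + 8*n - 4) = (n - 6)/(n - 1)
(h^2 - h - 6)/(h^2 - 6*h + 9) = (h + 2)/(h - 3)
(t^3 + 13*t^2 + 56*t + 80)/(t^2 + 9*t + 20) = t + 4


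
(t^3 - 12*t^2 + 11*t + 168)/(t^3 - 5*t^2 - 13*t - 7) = (t^2 - 5*t - 24)/(t^2 + 2*t + 1)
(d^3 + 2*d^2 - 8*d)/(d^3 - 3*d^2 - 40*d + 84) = d*(d + 4)/(d^2 - d - 42)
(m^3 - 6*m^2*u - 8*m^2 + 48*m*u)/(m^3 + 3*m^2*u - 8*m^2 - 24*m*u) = (m - 6*u)/(m + 3*u)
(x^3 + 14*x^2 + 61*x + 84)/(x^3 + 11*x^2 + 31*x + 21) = (x + 4)/(x + 1)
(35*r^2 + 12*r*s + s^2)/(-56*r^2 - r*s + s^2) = (-5*r - s)/(8*r - s)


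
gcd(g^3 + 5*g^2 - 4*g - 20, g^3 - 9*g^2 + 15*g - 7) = 1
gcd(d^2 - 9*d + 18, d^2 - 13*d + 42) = d - 6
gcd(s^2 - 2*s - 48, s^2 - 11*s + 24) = s - 8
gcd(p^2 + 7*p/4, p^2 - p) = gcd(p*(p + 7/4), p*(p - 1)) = p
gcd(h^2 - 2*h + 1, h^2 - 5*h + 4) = h - 1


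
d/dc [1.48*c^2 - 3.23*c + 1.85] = 2.96*c - 3.23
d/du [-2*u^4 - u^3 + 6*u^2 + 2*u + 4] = -8*u^3 - 3*u^2 + 12*u + 2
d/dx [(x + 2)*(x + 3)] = 2*x + 5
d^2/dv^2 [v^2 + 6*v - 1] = 2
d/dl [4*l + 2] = 4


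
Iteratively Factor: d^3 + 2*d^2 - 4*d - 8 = (d - 2)*(d^2 + 4*d + 4) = (d - 2)*(d + 2)*(d + 2)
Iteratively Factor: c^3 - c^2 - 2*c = (c - 2)*(c^2 + c) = (c - 2)*(c + 1)*(c)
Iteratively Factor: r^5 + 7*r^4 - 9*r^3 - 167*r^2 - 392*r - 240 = (r + 4)*(r^4 + 3*r^3 - 21*r^2 - 83*r - 60) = (r + 4)^2*(r^3 - r^2 - 17*r - 15) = (r - 5)*(r + 4)^2*(r^2 + 4*r + 3) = (r - 5)*(r + 3)*(r + 4)^2*(r + 1)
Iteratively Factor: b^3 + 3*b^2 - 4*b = (b)*(b^2 + 3*b - 4) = b*(b + 4)*(b - 1)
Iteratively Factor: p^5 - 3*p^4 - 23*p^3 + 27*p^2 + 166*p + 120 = (p + 1)*(p^4 - 4*p^3 - 19*p^2 + 46*p + 120) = (p + 1)*(p + 3)*(p^3 - 7*p^2 + 2*p + 40) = (p + 1)*(p + 2)*(p + 3)*(p^2 - 9*p + 20) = (p - 4)*(p + 1)*(p + 2)*(p + 3)*(p - 5)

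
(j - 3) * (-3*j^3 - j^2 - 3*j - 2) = -3*j^4 + 8*j^3 + 7*j + 6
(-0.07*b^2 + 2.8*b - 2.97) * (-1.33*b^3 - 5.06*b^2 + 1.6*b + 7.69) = 0.0931*b^5 - 3.3698*b^4 - 10.3299*b^3 + 18.9699*b^2 + 16.78*b - 22.8393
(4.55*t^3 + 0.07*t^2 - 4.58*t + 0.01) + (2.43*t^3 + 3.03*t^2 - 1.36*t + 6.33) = 6.98*t^3 + 3.1*t^2 - 5.94*t + 6.34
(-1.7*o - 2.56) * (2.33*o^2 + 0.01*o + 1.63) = -3.961*o^3 - 5.9818*o^2 - 2.7966*o - 4.1728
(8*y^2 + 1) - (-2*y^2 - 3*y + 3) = 10*y^2 + 3*y - 2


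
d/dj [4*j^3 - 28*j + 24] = 12*j^2 - 28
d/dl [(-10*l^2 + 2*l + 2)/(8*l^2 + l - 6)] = 2*(-13*l^2 + 44*l - 7)/(64*l^4 + 16*l^3 - 95*l^2 - 12*l + 36)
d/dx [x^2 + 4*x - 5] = 2*x + 4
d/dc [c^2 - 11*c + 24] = 2*c - 11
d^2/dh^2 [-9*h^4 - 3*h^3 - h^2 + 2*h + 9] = -108*h^2 - 18*h - 2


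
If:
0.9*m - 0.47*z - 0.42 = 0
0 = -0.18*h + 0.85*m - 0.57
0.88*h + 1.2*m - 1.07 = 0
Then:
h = 0.23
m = 0.72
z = 0.49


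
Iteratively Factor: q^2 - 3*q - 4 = (q + 1)*(q - 4)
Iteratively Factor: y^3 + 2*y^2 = (y)*(y^2 + 2*y) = y*(y + 2)*(y)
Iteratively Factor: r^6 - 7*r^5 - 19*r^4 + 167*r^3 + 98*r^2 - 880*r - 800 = (r + 4)*(r^5 - 11*r^4 + 25*r^3 + 67*r^2 - 170*r - 200) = (r - 4)*(r + 4)*(r^4 - 7*r^3 - 3*r^2 + 55*r + 50) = (r - 4)*(r + 1)*(r + 4)*(r^3 - 8*r^2 + 5*r + 50) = (r - 5)*(r - 4)*(r + 1)*(r + 4)*(r^2 - 3*r - 10) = (r - 5)*(r - 4)*(r + 1)*(r + 2)*(r + 4)*(r - 5)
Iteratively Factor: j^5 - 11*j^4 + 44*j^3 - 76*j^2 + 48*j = (j - 4)*(j^4 - 7*j^3 + 16*j^2 - 12*j) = (j - 4)*(j - 3)*(j^3 - 4*j^2 + 4*j) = (j - 4)*(j - 3)*(j - 2)*(j^2 - 2*j) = j*(j - 4)*(j - 3)*(j - 2)*(j - 2)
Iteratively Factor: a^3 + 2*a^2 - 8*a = (a - 2)*(a^2 + 4*a) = (a - 2)*(a + 4)*(a)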